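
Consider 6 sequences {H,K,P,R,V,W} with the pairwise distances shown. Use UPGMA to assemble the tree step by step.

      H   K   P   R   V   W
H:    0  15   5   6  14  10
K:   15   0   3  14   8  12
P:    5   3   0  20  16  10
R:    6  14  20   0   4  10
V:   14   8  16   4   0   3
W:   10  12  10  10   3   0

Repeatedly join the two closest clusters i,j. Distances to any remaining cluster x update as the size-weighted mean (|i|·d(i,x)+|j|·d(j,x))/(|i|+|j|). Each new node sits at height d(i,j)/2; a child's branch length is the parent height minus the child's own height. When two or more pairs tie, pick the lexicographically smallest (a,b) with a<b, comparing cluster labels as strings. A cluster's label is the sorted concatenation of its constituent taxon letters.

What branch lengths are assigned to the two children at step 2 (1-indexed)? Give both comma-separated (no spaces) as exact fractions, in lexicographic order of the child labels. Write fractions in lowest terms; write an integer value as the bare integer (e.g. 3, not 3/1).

3/2,3/2

step 1: merge (K,P) at d=3; branch lengths K→3/2, P→3/2; new cluster KP
  updated: d(H,KP)=10, d(KP,R)=17, d(KP,V)=12, d(KP,W)=11
step 2: merge (V,W) at d=3; branch lengths V→3/2, W→3/2; new cluster VW
  updated: d(H,VW)=12, d(KP,VW)=23/2, d(R,VW)=7
step 3: merge (H,R) at d=6; branch lengths H→3, R→3; new cluster HR
  updated: d(HR,KP)=27/2, d(HR,VW)=19/2
step 4: merge (HR,VW) at d=19/2; branch lengths HR→7/4, VW→13/4; new cluster HRVW
  updated: d(HRVW,KP)=25/2
step 5: merge (HRVW,KP) at d=25/2; branch lengths HRVW→3/2, KP→19/4; new cluster HKPRVW
final tree: (((H:3,R:3):7/4,(V:3/2,W:3/2):13/4):3/2,(K:3/2,P:3/2):19/4)
total length: 93/4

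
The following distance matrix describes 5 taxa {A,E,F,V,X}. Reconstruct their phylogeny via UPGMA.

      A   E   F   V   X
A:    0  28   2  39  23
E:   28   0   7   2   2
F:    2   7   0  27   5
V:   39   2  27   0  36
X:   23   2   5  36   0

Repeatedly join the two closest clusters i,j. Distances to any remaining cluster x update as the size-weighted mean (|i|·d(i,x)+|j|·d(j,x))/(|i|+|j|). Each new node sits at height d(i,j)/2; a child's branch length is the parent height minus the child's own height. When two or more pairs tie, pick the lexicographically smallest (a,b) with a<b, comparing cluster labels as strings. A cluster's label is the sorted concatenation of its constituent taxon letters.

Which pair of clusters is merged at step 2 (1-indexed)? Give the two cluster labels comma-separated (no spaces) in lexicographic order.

step 1: merge (A,F) at d=2; branch lengths A→1, F→1; new cluster AF
  updated: d(AF,E)=35/2, d(AF,V)=33, d(AF,X)=14
step 2: merge (E,V) at d=2; branch lengths E→1, V→1; new cluster EV
  updated: d(AF,EV)=101/4, d(EV,X)=19
step 3: merge (AF,X) at d=14; branch lengths AF→6, X→7; new cluster AFX
  updated: d(AFX,EV)=139/6
step 4: merge (AFX,EV) at d=139/6; branch lengths AFX→55/12, EV→127/12; new cluster AEFVX
final tree: (((A:1,F:1):6,X:7):55/12,(E:1,V:1):127/12)
total length: 193/6

E,V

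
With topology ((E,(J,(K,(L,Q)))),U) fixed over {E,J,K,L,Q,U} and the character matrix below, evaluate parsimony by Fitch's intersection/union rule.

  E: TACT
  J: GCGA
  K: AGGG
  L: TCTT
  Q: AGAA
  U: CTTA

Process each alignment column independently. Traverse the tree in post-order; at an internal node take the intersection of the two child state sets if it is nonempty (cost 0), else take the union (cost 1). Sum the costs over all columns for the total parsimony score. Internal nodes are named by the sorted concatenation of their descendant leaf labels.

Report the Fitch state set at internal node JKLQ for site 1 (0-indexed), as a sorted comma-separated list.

C,G

[col 0] LQ: children L:{T}, Q:{A} ∪→ {A,T}; cost 1
[col 0] KLQ: children K:{A}, LQ:{A,T} ∩→ {A}; cost 0
[col 0] JKLQ: children J:{G}, KLQ:{A} ∪→ {A,G}; cost 1
[col 0] EJKLQ: children E:{T}, JKLQ:{A,G} ∪→ {A,G,T}; cost 1
[col 0] EJKLQU: children EJKLQ:{A,G,T}, U:{C} ∪→ {A,C,G,T}; cost 1
[col 1] LQ: children L:{C}, Q:{G} ∪→ {C,G}; cost 1
[col 1] KLQ: children K:{G}, LQ:{C,G} ∩→ {G}; cost 0
[col 1] JKLQ: children J:{C}, KLQ:{G} ∪→ {C,G}; cost 1
[col 1] EJKLQ: children E:{A}, JKLQ:{C,G} ∪→ {A,C,G}; cost 1
[col 1] EJKLQU: children EJKLQ:{A,C,G}, U:{T} ∪→ {A,C,G,T}; cost 1
[col 2] LQ: children L:{T}, Q:{A} ∪→ {A,T}; cost 1
[col 2] KLQ: children K:{G}, LQ:{A,T} ∪→ {A,G,T}; cost 1
[col 2] JKLQ: children J:{G}, KLQ:{A,G,T} ∩→ {G}; cost 0
[col 2] EJKLQ: children E:{C}, JKLQ:{G} ∪→ {C,G}; cost 1
[col 2] EJKLQU: children EJKLQ:{C,G}, U:{T} ∪→ {C,G,T}; cost 1
[col 3] LQ: children L:{T}, Q:{A} ∪→ {A,T}; cost 1
[col 3] KLQ: children K:{G}, LQ:{A,T} ∪→ {A,G,T}; cost 1
[col 3] JKLQ: children J:{A}, KLQ:{A,G,T} ∩→ {A}; cost 0
[col 3] EJKLQ: children E:{T}, JKLQ:{A} ∪→ {A,T}; cost 1
[col 3] EJKLQU: children EJKLQ:{A,T}, U:{A} ∩→ {A}; cost 0
per-site changes: [4, 4, 4, 3]; total = 15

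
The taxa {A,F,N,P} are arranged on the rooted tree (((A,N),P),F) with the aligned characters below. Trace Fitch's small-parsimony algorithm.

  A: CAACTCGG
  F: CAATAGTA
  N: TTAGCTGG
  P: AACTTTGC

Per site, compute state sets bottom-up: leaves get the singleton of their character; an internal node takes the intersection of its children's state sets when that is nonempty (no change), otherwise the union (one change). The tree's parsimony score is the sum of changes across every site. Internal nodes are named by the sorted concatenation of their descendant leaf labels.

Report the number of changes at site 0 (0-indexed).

2

AN@0: {C} ∪ {T} = {C,T} (union, +1)
ANP@0: {C,T} ∪ {A} = {A,C,T} (union, +1)
AFNP@0: {A,C,T} ∩ {C} = {C} (intersection, +0)
AN@1: {A} ∪ {T} = {A,T} (union, +1)
ANP@1: {A,T} ∩ {A} = {A} (intersection, +0)
AFNP@1: {A} ∩ {A} = {A} (intersection, +0)
AN@2: {A} ∩ {A} = {A} (intersection, +0)
ANP@2: {A} ∪ {C} = {A,C} (union, +1)
AFNP@2: {A,C} ∩ {A} = {A} (intersection, +0)
AN@3: {C} ∪ {G} = {C,G} (union, +1)
ANP@3: {C,G} ∪ {T} = {C,G,T} (union, +1)
AFNP@3: {C,G,T} ∩ {T} = {T} (intersection, +0)
AN@4: {T} ∪ {C} = {C,T} (union, +1)
ANP@4: {C,T} ∩ {T} = {T} (intersection, +0)
AFNP@4: {T} ∪ {A} = {A,T} (union, +1)
AN@5: {C} ∪ {T} = {C,T} (union, +1)
ANP@5: {C,T} ∩ {T} = {T} (intersection, +0)
AFNP@5: {T} ∪ {G} = {G,T} (union, +1)
AN@6: {G} ∩ {G} = {G} (intersection, +0)
ANP@6: {G} ∩ {G} = {G} (intersection, +0)
AFNP@6: {G} ∪ {T} = {G,T} (union, +1)
AN@7: {G} ∩ {G} = {G} (intersection, +0)
ANP@7: {G} ∪ {C} = {C,G} (union, +1)
AFNP@7: {C,G} ∪ {A} = {A,C,G} (union, +1)
per-site changes: [2, 1, 1, 2, 2, 2, 1, 2]; total = 13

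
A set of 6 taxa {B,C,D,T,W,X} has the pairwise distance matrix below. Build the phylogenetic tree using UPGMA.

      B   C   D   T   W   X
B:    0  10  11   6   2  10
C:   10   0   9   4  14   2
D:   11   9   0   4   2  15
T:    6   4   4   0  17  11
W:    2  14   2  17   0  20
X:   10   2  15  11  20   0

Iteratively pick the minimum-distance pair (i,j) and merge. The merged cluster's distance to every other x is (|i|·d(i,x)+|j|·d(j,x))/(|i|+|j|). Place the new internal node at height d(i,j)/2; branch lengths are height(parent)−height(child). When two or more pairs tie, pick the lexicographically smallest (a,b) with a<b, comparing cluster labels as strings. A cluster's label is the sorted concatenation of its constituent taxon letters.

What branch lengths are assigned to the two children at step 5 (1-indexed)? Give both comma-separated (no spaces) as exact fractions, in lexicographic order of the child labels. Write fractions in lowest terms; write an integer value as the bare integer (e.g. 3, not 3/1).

step 1: merge (B,W) at d=2; branch lengths B→1, W→1; new cluster BW
  updated: d(BW,C)=12, d(BW,D)=13/2, d(BW,T)=23/2, d(BW,X)=15
step 2: merge (C,X) at d=2; branch lengths C→1, X→1; new cluster CX
  updated: d(BW,CX)=27/2, d(CX,D)=12, d(CX,T)=15/2
step 3: merge (D,T) at d=4; branch lengths D→2, T→2; new cluster DT
  updated: d(BW,DT)=9, d(CX,DT)=39/4
step 4: merge (BW,DT) at d=9; branch lengths BW→7/2, DT→5/2; new cluster BDTW
  updated: d(BDTW,CX)=93/8
step 5: merge (BDTW,CX) at d=93/8; branch lengths BDTW→21/16, CX→77/16; new cluster BCDTWX
final tree: (((B:1,W:1):7/2,(D:2,T:2):5/2):21/16,(C:1,X:1):77/16)
total length: 161/8

21/16,77/16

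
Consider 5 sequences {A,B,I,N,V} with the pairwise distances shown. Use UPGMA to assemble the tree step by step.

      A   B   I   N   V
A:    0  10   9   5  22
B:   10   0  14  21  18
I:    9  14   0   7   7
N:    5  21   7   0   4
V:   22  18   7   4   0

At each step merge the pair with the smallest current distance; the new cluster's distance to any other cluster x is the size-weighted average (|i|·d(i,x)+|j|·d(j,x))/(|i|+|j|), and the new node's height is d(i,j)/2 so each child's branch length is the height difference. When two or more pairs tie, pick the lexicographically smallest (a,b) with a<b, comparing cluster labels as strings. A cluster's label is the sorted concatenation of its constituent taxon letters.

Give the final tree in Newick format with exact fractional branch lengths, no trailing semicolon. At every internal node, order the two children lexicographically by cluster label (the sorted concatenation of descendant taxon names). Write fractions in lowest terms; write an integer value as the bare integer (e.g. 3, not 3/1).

iteration 1: select N,V (d=4); attach at lengths (2, 2); label the merged cluster NV
  updated: d(A,NV)=27/2, d(B,NV)=39/2, d(I,NV)=7
iteration 2: select I,NV (d=7); attach at lengths (7/2, 3/2); label the merged cluster INV
  updated: d(A,INV)=12, d(B,INV)=53/3
iteration 3: select A,B (d=10); attach at lengths (5, 5); label the merged cluster AB
  updated: d(AB,INV)=89/6
iteration 4: select AB,INV (d=89/6); attach at lengths (29/12, 47/12); label the merged cluster ABINV
final tree: ((A:5,B:5):29/12,(I:7/2,(N:2,V:2):3/2):47/12)
total length: 76/3

((A:5,B:5):29/12,(I:7/2,(N:2,V:2):3/2):47/12)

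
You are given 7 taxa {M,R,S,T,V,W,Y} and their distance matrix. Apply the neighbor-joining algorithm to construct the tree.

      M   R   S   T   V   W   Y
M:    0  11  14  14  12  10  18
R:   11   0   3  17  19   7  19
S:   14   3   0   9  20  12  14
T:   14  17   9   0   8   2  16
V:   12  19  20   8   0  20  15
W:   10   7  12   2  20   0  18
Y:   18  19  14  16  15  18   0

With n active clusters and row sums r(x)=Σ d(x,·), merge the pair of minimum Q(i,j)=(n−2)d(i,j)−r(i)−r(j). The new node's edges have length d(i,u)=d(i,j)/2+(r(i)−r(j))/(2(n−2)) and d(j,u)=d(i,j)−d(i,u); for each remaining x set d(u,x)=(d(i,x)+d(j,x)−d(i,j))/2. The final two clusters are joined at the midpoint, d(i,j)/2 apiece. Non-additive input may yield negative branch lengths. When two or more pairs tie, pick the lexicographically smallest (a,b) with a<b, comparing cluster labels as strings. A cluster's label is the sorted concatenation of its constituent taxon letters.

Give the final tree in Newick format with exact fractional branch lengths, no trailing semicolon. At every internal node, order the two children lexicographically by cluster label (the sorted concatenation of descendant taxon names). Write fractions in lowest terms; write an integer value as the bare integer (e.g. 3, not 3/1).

(((M:21/4,(V:13/2,Y:17/2):9/4):11/8,(R:19/10,S:11/10):39/8):31/16,(T:3/16,W:29/16):31/16)

1. join R+S (d=3, Q=-133) ⇒ RS; edges |R|=19/10, |S|=11/10
  updated: d(M,RS)=11, d(RS,T)=23/2, d(RS,V)=18, d(RS,W)=8, d(RS,Y)=15
2. join T+W (d=2, Q=-203/2) ⇒ TW; edges |T|=3/16, |W|=29/16
  updated: d(M,TW)=11, d(RS,TW)=35/4, d(TW,V)=13, d(TW,Y)=16
3. join V+Y (d=15, Q=-77) ⇒ VY; edges |V|=13/2, |Y|=17/2
  updated: d(M,VY)=15/2, d(RS,VY)=9, d(TW,VY)=7
4. join M+VY (d=15/2, Q=-38) ⇒ MVY; edges |M|=21/4, |VY|=9/4
  updated: d(MVY,RS)=25/4, d(MVY,TW)=21/4
5. join MVY+RS (d=25/4, Q=-81/4) ⇒ MRSVY; edges |MVY|=11/8, |RS|=39/8
  updated: d(MRSVY,TW)=31/8
6. join MRSVY+TW (d=31/8) ⇒ MRSTVWY; edges |MRSVY|=31/16, |TW|=31/16
final tree: (((M:21/4,(V:13/2,Y:17/2):9/4):11/8,(R:19/10,S:11/10):39/8):31/16,(T:3/16,W:29/16):31/16)
total length: 301/8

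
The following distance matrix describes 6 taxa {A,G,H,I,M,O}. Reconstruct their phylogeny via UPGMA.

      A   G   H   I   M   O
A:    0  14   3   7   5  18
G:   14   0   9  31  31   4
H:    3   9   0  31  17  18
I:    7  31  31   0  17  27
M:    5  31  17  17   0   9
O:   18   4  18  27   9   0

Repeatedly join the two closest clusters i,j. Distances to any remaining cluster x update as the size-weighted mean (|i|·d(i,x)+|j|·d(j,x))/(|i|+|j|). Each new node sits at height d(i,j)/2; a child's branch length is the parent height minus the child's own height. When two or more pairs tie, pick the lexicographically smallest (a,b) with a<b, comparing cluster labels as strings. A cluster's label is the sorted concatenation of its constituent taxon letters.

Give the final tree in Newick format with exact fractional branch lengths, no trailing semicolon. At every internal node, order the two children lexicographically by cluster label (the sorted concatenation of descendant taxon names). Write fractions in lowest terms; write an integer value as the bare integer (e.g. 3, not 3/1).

1. join A+H (d=3) ⇒ AH; edges |A|=3/2, |H|=3/2
  updated: d(AH,G)=23/2, d(AH,I)=19, d(AH,M)=11, d(AH,O)=18
2. join G+O (d=4) ⇒ GO; edges |G|=2, |O|=2
  updated: d(AH,GO)=59/4, d(GO,I)=29, d(GO,M)=20
3. join AH+M (d=11) ⇒ AHM; edges |AH|=4, |M|=11/2
  updated: d(AHM,GO)=33/2, d(AHM,I)=55/3
4. join AHM+GO (d=33/2) ⇒ AGHMO; edges |AHM|=11/4, |GO|=25/4
  updated: d(AGHMO,I)=113/5
5. join AGHMO+I (d=113/5) ⇒ AGHIMO; edges |AGHMO|=61/20, |I|=113/10
final tree: ((((A:3/2,H:3/2):4,M:11/2):11/4,(G:2,O:2):25/4):61/20,I:113/10)
total length: 797/20

((((A:3/2,H:3/2):4,M:11/2):11/4,(G:2,O:2):25/4):61/20,I:113/10)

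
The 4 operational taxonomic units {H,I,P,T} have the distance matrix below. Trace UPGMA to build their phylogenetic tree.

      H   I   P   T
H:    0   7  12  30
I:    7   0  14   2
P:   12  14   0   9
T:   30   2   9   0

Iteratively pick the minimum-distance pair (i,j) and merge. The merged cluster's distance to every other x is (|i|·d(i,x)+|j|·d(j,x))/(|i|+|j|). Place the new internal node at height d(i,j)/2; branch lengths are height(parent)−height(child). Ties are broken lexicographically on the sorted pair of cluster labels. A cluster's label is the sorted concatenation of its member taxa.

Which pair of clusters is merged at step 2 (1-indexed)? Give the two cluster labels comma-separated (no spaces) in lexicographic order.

1. join I+T (d=2) ⇒ IT; edges |I|=1, |T|=1
  updated: d(H,IT)=37/2, d(IT,P)=23/2
2. join IT+P (d=23/2) ⇒ IPT; edges |IT|=19/4, |P|=23/4
  updated: d(H,IPT)=49/3
3. join H+IPT (d=49/3) ⇒ HIPT; edges |H|=49/6, |IPT|=29/12
final tree: (H:49/6,((I:1,T:1):19/4,P:23/4):29/12)
total length: 277/12

IT,P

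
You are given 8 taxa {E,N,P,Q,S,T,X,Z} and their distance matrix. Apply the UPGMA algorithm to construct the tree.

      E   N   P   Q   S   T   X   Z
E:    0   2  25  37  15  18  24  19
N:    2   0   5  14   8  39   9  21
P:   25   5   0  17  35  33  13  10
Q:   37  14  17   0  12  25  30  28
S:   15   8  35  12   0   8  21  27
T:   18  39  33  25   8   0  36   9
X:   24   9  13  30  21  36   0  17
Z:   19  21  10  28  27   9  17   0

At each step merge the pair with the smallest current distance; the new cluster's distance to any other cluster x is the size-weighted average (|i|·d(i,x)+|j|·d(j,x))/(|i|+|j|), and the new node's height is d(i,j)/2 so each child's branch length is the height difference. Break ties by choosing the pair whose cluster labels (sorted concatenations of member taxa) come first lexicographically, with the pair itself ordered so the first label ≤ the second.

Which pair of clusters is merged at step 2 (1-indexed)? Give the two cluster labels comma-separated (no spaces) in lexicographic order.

1. join E+N (d=2) ⇒ EN; edges |E|=1, |N|=1
  updated: d(EN,P)=15, d(EN,Q)=51/2, d(EN,S)=23/2, d(EN,T)=57/2, d(EN,X)=33/2, d(EN,Z)=20
2. join S+T (d=8) ⇒ ST; edges |S|=4, |T|=4
  updated: d(EN,ST)=20, d(P,ST)=34, d(Q,ST)=37/2, d(ST,X)=57/2, d(ST,Z)=18
3. join P+Z (d=10) ⇒ PZ; edges |P|=5, |Z|=5
  updated: d(EN,PZ)=35/2, d(PZ,Q)=45/2, d(PZ,ST)=26, d(PZ,X)=15
4. join PZ+X (d=15) ⇒ PXZ; edges |PZ|=5/2, |X|=15/2
  updated: d(EN,PXZ)=103/6, d(PXZ,Q)=25, d(PXZ,ST)=161/6
5. join EN+PXZ (d=103/6) ⇒ ENPXZ; edges |EN|=91/12, |PXZ|=13/12
  updated: d(ENPXZ,Q)=126/5, d(ENPXZ,ST)=241/10
6. join Q+ST (d=37/2) ⇒ QST; edges |Q|=37/4, |ST|=21/4
  updated: d(ENPXZ,QST)=367/15
7. join ENPXZ+QST (d=367/15) ⇒ ENPQSTXZ; edges |ENPXZ|=73/20, |QST|=179/60
final tree: (((E:1,N:1):91/12,((P:5,Z:5):5/2,X:15/2):13/12):73/20,(Q:37/4,(S:4,T:4):21/4):179/60)
total length: 299/5

S,T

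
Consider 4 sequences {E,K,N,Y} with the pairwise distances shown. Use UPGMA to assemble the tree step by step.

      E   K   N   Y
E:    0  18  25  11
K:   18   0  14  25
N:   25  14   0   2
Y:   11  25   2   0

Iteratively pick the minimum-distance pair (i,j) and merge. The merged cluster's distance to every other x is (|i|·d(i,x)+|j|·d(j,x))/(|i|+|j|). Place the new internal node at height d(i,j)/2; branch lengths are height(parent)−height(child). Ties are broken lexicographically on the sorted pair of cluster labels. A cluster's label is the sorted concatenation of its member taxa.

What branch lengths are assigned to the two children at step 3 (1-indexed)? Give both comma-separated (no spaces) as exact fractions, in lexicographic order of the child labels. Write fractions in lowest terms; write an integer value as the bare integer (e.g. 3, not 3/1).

3/8,67/8

step 1: merge (N,Y) at d=2; branch lengths N→1, Y→1; new cluster NY
  updated: d(E,NY)=18, d(K,NY)=39/2
step 2: merge (E,K) at d=18; branch lengths E→9, K→9; new cluster EK
  updated: d(EK,NY)=75/4
step 3: merge (EK,NY) at d=75/4; branch lengths EK→3/8, NY→67/8; new cluster EKNY
final tree: ((E:9,K:9):3/8,(N:1,Y:1):67/8)
total length: 115/4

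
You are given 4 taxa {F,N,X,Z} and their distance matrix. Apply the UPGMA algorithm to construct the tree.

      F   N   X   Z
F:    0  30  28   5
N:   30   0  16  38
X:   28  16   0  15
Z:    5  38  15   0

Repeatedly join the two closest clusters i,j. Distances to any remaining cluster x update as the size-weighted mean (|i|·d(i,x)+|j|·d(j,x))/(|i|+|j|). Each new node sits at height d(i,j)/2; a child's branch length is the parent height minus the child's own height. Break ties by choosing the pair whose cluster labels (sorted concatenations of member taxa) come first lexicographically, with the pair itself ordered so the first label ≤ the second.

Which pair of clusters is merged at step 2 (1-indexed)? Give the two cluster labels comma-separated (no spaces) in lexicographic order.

1. join F+Z (d=5) ⇒ FZ; edges |F|=5/2, |Z|=5/2
  updated: d(FZ,N)=34, d(FZ,X)=43/2
2. join N+X (d=16) ⇒ NX; edges |N|=8, |X|=8
  updated: d(FZ,NX)=111/4
3. join FZ+NX (d=111/4) ⇒ FNXZ; edges |FZ|=91/8, |NX|=47/8
final tree: ((F:5/2,Z:5/2):91/8,(N:8,X:8):47/8)
total length: 153/4

N,X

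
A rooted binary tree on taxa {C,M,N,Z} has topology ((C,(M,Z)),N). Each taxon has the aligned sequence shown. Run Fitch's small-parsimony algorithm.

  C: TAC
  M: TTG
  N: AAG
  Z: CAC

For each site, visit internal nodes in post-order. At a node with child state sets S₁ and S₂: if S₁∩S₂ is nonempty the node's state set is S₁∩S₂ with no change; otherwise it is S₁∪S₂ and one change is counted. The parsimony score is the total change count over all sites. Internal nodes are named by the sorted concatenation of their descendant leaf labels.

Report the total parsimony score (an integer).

[col 0] MZ: children M:{T}, Z:{C} ∪→ {C,T}; cost 1
[col 0] CMZ: children C:{T}, MZ:{C,T} ∩→ {T}; cost 0
[col 0] CMNZ: children CMZ:{T}, N:{A} ∪→ {A,T}; cost 1
[col 1] MZ: children M:{T}, Z:{A} ∪→ {A,T}; cost 1
[col 1] CMZ: children C:{A}, MZ:{A,T} ∩→ {A}; cost 0
[col 1] CMNZ: children CMZ:{A}, N:{A} ∩→ {A}; cost 0
[col 2] MZ: children M:{G}, Z:{C} ∪→ {C,G}; cost 1
[col 2] CMZ: children C:{C}, MZ:{C,G} ∩→ {C}; cost 0
[col 2] CMNZ: children CMZ:{C}, N:{G} ∪→ {C,G}; cost 1
per-site changes: [2, 1, 2]; total = 5

5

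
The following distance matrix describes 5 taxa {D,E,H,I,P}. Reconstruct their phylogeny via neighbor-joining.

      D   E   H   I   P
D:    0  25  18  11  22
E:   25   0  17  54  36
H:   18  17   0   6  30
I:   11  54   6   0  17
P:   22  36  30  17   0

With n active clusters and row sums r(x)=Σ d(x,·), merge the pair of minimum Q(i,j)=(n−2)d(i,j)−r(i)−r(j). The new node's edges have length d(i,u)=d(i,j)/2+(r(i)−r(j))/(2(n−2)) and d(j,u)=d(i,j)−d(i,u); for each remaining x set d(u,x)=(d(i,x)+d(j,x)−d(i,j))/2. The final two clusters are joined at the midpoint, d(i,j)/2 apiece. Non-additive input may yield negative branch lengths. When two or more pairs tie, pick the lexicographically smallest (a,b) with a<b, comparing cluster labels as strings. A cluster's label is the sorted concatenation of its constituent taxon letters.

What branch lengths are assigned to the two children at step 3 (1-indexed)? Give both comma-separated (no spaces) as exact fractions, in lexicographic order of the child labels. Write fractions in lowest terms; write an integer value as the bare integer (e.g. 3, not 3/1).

step 1: merge (E,H) at d=17, Q=-152; branch lengths E→56/3, H→-5/3; new cluster EH
  updated: d(D,EH)=13, d(EH,I)=43/2, d(EH,P)=49/2
step 2: merge (D,EH) at d=13, Q=-79; branch lengths D→13/4, EH→39/4; new cluster DEH
  updated: d(DEH,I)=39/4, d(DEH,P)=67/4
step 3: merge (DEH,I) at d=39/4, Q=-87/2; branch lengths DEH→19/4, I→5; new cluster DEHI
  updated: d(DEHI,P)=12
step 4: merge (DEHI,P) at d=12; branch lengths DEHI→6, P→6; new cluster DEHIP
final tree: (((D:13/4,(E:56/3,H:-5/3):39/4):19/4,I:5):6,P:6)
total length: 207/4

19/4,5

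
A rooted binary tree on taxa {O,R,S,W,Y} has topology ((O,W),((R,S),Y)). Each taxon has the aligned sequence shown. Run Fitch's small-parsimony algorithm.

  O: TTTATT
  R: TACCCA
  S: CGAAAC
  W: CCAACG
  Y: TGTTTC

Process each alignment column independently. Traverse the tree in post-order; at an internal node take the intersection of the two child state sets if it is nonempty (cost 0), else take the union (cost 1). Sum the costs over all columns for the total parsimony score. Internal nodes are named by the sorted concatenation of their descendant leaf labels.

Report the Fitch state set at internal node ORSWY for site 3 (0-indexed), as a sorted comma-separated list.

[col 0] OW: children O:{T}, W:{C} ∪→ {C,T}; cost 1
[col 0] RS: children R:{T}, S:{C} ∪→ {C,T}; cost 1
[col 0] RSY: children RS:{C,T}, Y:{T} ∩→ {T}; cost 0
[col 0] ORSWY: children OW:{C,T}, RSY:{T} ∩→ {T}; cost 0
[col 1] OW: children O:{T}, W:{C} ∪→ {C,T}; cost 1
[col 1] RS: children R:{A}, S:{G} ∪→ {A,G}; cost 1
[col 1] RSY: children RS:{A,G}, Y:{G} ∩→ {G}; cost 0
[col 1] ORSWY: children OW:{C,T}, RSY:{G} ∪→ {C,G,T}; cost 1
[col 2] OW: children O:{T}, W:{A} ∪→ {A,T}; cost 1
[col 2] RS: children R:{C}, S:{A} ∪→ {A,C}; cost 1
[col 2] RSY: children RS:{A,C}, Y:{T} ∪→ {A,C,T}; cost 1
[col 2] ORSWY: children OW:{A,T}, RSY:{A,C,T} ∩→ {A,T}; cost 0
[col 3] OW: children O:{A}, W:{A} ∩→ {A}; cost 0
[col 3] RS: children R:{C}, S:{A} ∪→ {A,C}; cost 1
[col 3] RSY: children RS:{A,C}, Y:{T} ∪→ {A,C,T}; cost 1
[col 3] ORSWY: children OW:{A}, RSY:{A,C,T} ∩→ {A}; cost 0
[col 4] OW: children O:{T}, W:{C} ∪→ {C,T}; cost 1
[col 4] RS: children R:{C}, S:{A} ∪→ {A,C}; cost 1
[col 4] RSY: children RS:{A,C}, Y:{T} ∪→ {A,C,T}; cost 1
[col 4] ORSWY: children OW:{C,T}, RSY:{A,C,T} ∩→ {C,T}; cost 0
[col 5] OW: children O:{T}, W:{G} ∪→ {G,T}; cost 1
[col 5] RS: children R:{A}, S:{C} ∪→ {A,C}; cost 1
[col 5] RSY: children RS:{A,C}, Y:{C} ∩→ {C}; cost 0
[col 5] ORSWY: children OW:{G,T}, RSY:{C} ∪→ {C,G,T}; cost 1
per-site changes: [2, 3, 3, 2, 3, 3]; total = 16

A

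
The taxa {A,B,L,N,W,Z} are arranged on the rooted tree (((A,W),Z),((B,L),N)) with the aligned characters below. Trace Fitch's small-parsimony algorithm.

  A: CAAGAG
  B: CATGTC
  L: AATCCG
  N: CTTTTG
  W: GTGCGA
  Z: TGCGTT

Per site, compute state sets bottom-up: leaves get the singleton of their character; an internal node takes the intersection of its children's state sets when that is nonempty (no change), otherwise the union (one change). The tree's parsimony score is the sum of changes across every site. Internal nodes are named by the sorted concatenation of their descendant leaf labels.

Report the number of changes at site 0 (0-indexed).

3

[col 0] AW: children A:{C}, W:{G} ∪→ {C,G}; cost 1
[col 0] AWZ: children AW:{C,G}, Z:{T} ∪→ {C,G,T}; cost 1
[col 0] BL: children B:{C}, L:{A} ∪→ {A,C}; cost 1
[col 0] BLN: children BL:{A,C}, N:{C} ∩→ {C}; cost 0
[col 0] ABLNWZ: children AWZ:{C,G,T}, BLN:{C} ∩→ {C}; cost 0
[col 1] AW: children A:{A}, W:{T} ∪→ {A,T}; cost 1
[col 1] AWZ: children AW:{A,T}, Z:{G} ∪→ {A,G,T}; cost 1
[col 1] BL: children B:{A}, L:{A} ∩→ {A}; cost 0
[col 1] BLN: children BL:{A}, N:{T} ∪→ {A,T}; cost 1
[col 1] ABLNWZ: children AWZ:{A,G,T}, BLN:{A,T} ∩→ {A,T}; cost 0
[col 2] AW: children A:{A}, W:{G} ∪→ {A,G}; cost 1
[col 2] AWZ: children AW:{A,G}, Z:{C} ∪→ {A,C,G}; cost 1
[col 2] BL: children B:{T}, L:{T} ∩→ {T}; cost 0
[col 2] BLN: children BL:{T}, N:{T} ∩→ {T}; cost 0
[col 2] ABLNWZ: children AWZ:{A,C,G}, BLN:{T} ∪→ {A,C,G,T}; cost 1
[col 3] AW: children A:{G}, W:{C} ∪→ {C,G}; cost 1
[col 3] AWZ: children AW:{C,G}, Z:{G} ∩→ {G}; cost 0
[col 3] BL: children B:{G}, L:{C} ∪→ {C,G}; cost 1
[col 3] BLN: children BL:{C,G}, N:{T} ∪→ {C,G,T}; cost 1
[col 3] ABLNWZ: children AWZ:{G}, BLN:{C,G,T} ∩→ {G}; cost 0
[col 4] AW: children A:{A}, W:{G} ∪→ {A,G}; cost 1
[col 4] AWZ: children AW:{A,G}, Z:{T} ∪→ {A,G,T}; cost 1
[col 4] BL: children B:{T}, L:{C} ∪→ {C,T}; cost 1
[col 4] BLN: children BL:{C,T}, N:{T} ∩→ {T}; cost 0
[col 4] ABLNWZ: children AWZ:{A,G,T}, BLN:{T} ∩→ {T}; cost 0
[col 5] AW: children A:{G}, W:{A} ∪→ {A,G}; cost 1
[col 5] AWZ: children AW:{A,G}, Z:{T} ∪→ {A,G,T}; cost 1
[col 5] BL: children B:{C}, L:{G} ∪→ {C,G}; cost 1
[col 5] BLN: children BL:{C,G}, N:{G} ∩→ {G}; cost 0
[col 5] ABLNWZ: children AWZ:{A,G,T}, BLN:{G} ∩→ {G}; cost 0
per-site changes: [3, 3, 3, 3, 3, 3]; total = 18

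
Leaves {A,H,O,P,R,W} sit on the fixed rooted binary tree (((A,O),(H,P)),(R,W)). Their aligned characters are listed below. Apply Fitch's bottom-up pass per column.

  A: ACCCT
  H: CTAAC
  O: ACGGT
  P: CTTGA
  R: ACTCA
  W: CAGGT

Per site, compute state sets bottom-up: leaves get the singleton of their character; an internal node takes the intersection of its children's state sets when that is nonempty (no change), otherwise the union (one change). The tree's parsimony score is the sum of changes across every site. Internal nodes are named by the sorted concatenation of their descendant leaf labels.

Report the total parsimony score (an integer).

14

site 0, node AO: A={A} ∩ O={A} → {A} (+0)
site 0, node HP: H={C} ∩ P={C} → {C} (+0)
site 0, node AHOP: AO={A} ∪ HP={C} → {A,C} (+1)
site 0, node RW: R={A} ∪ W={C} → {A,C} (+1)
site 0, node AHOPRW: AHOP={A,C} ∩ RW={A,C} → {A,C} (+0)
site 1, node AO: A={C} ∩ O={C} → {C} (+0)
site 1, node HP: H={T} ∩ P={T} → {T} (+0)
site 1, node AHOP: AO={C} ∪ HP={T} → {C,T} (+1)
site 1, node RW: R={C} ∪ W={A} → {A,C} (+1)
site 1, node AHOPRW: AHOP={C,T} ∩ RW={A,C} → {C} (+0)
site 2, node AO: A={C} ∪ O={G} → {C,G} (+1)
site 2, node HP: H={A} ∪ P={T} → {A,T} (+1)
site 2, node AHOP: AO={C,G} ∪ HP={A,T} → {A,C,G,T} (+1)
site 2, node RW: R={T} ∪ W={G} → {G,T} (+1)
site 2, node AHOPRW: AHOP={A,C,G,T} ∩ RW={G,T} → {G,T} (+0)
site 3, node AO: A={C} ∪ O={G} → {C,G} (+1)
site 3, node HP: H={A} ∪ P={G} → {A,G} (+1)
site 3, node AHOP: AO={C,G} ∩ HP={A,G} → {G} (+0)
site 3, node RW: R={C} ∪ W={G} → {C,G} (+1)
site 3, node AHOPRW: AHOP={G} ∩ RW={C,G} → {G} (+0)
site 4, node AO: A={T} ∩ O={T} → {T} (+0)
site 4, node HP: H={C} ∪ P={A} → {A,C} (+1)
site 4, node AHOP: AO={T} ∪ HP={A,C} → {A,C,T} (+1)
site 4, node RW: R={A} ∪ W={T} → {A,T} (+1)
site 4, node AHOPRW: AHOP={A,C,T} ∩ RW={A,T} → {A,T} (+0)
per-site changes: [2, 2, 4, 3, 3]; total = 14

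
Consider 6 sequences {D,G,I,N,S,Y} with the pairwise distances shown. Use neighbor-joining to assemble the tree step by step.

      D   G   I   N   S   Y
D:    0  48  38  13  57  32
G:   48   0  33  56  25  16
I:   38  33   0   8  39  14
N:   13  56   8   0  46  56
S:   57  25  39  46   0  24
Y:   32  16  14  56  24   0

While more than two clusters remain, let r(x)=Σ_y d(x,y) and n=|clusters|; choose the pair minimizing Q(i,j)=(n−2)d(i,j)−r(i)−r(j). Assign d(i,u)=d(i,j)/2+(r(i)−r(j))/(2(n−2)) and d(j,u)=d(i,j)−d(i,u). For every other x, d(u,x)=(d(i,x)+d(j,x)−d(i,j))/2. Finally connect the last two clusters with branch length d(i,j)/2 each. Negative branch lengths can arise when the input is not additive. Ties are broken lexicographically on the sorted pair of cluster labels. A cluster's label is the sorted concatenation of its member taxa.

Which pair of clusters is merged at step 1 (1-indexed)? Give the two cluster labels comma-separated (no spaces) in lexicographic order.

D,N

iteration 1: select D,N (d=13, Q=-315); attach at lengths (61/8, 43/8); label the merged cluster DN
  updated: d(DN,G)=91/2, d(DN,I)=33/2, d(DN,S)=45, d(DN,Y)=75/2
iteration 2: select DN,I (d=33/2, Q=-395/2); attach at lengths (61/4, 5/4); label the merged cluster DIN
  updated: d(DIN,G)=31, d(DIN,S)=135/4, d(DIN,Y)=35/2
iteration 3: select DIN,Y (d=35/2, Q=-419/4); attach at lengths (239/16, 41/16); label the merged cluster DINY
  updated: d(DINY,G)=59/4, d(DINY,S)=161/8
iteration 4: select DINY,G (d=59/4, Q=-479/8); attach at lengths (79/16, 157/16); label the merged cluster DGINY
  updated: d(DGINY,S)=243/16
iteration 5: select DGINY,S (d=243/16); attach at lengths (243/32, 243/32); label the merged cluster DGINSY
final tree: (((((D:61/8,N:43/8):61/4,I:5/4):239/16,Y:41/16):79/16,G:157/16):243/32,S:243/32)
total length: 1231/16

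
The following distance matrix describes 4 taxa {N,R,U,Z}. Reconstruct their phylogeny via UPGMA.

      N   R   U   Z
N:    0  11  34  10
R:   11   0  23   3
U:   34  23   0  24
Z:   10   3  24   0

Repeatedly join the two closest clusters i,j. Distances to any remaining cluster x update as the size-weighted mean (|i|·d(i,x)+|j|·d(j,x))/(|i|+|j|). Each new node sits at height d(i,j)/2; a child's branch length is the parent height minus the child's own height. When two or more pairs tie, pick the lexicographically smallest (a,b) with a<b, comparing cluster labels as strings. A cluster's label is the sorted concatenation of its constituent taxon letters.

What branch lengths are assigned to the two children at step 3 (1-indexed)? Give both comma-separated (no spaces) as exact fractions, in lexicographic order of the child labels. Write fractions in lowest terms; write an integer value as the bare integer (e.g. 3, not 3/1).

33/4,27/2

step 1: merge (R,Z) at d=3; branch lengths R→3/2, Z→3/2; new cluster RZ
  updated: d(N,RZ)=21/2, d(RZ,U)=47/2
step 2: merge (N,RZ) at d=21/2; branch lengths N→21/4, RZ→15/4; new cluster NRZ
  updated: d(NRZ,U)=27
step 3: merge (NRZ,U) at d=27; branch lengths NRZ→33/4, U→27/2; new cluster NRUZ
final tree: ((N:21/4,(R:3/2,Z:3/2):15/4):33/4,U:27/2)
total length: 135/4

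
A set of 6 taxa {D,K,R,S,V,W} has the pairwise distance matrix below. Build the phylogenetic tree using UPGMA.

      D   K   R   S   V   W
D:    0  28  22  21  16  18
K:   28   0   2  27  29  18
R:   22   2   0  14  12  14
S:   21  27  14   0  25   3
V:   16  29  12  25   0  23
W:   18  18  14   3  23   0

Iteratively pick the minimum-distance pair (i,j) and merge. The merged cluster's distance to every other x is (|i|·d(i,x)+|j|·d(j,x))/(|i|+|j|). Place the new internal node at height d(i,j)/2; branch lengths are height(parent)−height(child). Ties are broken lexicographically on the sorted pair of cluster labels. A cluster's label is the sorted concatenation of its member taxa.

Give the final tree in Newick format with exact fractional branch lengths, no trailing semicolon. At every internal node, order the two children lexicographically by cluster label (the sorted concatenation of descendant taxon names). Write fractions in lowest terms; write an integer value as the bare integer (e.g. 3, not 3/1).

((D:8,V:8):25/8,((K:1,R:1):65/8,(S:3/2,W:3/2):61/8):2)

1. join K+R (d=2) ⇒ KR; edges |K|=1, |R|=1
  updated: d(D,KR)=25, d(KR,S)=41/2, d(KR,V)=41/2, d(KR,W)=16
2. join S+W (d=3) ⇒ SW; edges |S|=3/2, |W|=3/2
  updated: d(D,SW)=39/2, d(KR,SW)=73/4, d(SW,V)=24
3. join D+V (d=16) ⇒ DV; edges |D|=8, |V|=8
  updated: d(DV,KR)=91/4, d(DV,SW)=87/4
4. join KR+SW (d=73/4) ⇒ KRSW; edges |KR|=65/8, |SW|=61/8
  updated: d(DV,KRSW)=89/4
5. join DV+KRSW (d=89/4) ⇒ DKRSVW; edges |DV|=25/8, |KRSW|=2
final tree: ((D:8,V:8):25/8,((K:1,R:1):65/8,(S:3/2,W:3/2):61/8):2)
total length: 335/8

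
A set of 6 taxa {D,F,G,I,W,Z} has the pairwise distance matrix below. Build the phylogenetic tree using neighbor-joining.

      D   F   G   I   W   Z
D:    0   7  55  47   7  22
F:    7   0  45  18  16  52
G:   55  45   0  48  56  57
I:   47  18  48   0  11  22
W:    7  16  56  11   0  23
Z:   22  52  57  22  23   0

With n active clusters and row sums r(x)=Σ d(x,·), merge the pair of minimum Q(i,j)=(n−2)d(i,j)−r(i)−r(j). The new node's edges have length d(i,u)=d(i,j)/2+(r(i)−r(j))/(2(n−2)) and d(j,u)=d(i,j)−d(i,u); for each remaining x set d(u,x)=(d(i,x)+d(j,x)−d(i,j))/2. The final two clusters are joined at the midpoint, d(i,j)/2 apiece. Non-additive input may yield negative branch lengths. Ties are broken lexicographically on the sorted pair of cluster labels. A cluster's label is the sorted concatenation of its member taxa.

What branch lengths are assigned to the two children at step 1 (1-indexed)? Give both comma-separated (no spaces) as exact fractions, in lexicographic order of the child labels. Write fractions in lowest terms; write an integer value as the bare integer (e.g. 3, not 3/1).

iteration 1: select D,F (d=7, Q=-248); attach at lengths (7/2, 7/2); label the merged cluster DF
  updated: d(DF,G)=93/2, d(DF,I)=29, d(DF,W)=8, d(DF,Z)=67/2
iteration 2: select DF,W (d=8, Q=-191); attach at lengths (43/6, 5/6); label the merged cluster DFW
  updated: d(DFW,G)=189/4, d(DFW,I)=16, d(DFW,Z)=97/4
iteration 3: select DFW,G (d=189/4, Q=-581/4); attach at lengths (119/16, 637/16); label the merged cluster DFGW
  updated: d(DFGW,I)=67/8, d(DFGW,Z)=17
iteration 4: select DFGW,I (d=67/8, Q=-379/8); attach at lengths (27/16, 107/16); label the merged cluster DFGIW
  updated: d(DFGIW,Z)=245/16
iteration 5: select DFGIW,Z (d=245/16); attach at lengths (245/32, 245/32); label the merged cluster DFGIWZ
final tree: (((((D:7/2,F:7/2):43/6,W:5/6):119/16,G:637/16):27/16,I:107/16):245/32,Z:245/32)
total length: 1375/16

7/2,7/2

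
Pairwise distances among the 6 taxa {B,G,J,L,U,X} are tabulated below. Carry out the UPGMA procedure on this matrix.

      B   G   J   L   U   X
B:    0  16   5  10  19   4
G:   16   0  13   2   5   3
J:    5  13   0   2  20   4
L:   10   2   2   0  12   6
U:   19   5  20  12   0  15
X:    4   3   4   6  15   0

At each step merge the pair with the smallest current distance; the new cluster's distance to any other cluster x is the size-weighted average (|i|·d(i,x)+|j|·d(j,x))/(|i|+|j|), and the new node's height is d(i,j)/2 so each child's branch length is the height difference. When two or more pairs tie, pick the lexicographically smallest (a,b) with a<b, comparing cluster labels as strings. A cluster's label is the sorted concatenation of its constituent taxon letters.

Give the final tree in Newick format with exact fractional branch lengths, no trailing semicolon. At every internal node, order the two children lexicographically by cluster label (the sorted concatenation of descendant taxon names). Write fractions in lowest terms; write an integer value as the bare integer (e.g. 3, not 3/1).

iteration 1: select G,L (d=2); attach at lengths (1, 1); label the merged cluster GL
  updated: d(B,GL)=13, d(GL,J)=15/2, d(GL,U)=17/2, d(GL,X)=9/2
iteration 2: select B,X (d=4); attach at lengths (2, 2); label the merged cluster BX
  updated: d(BX,GL)=35/4, d(BX,J)=9/2, d(BX,U)=17
iteration 3: select BX,J (d=9/2); attach at lengths (1/4, 9/4); label the merged cluster BJX
  updated: d(BJX,GL)=25/3, d(BJX,U)=18
iteration 4: select BJX,GL (d=25/3); attach at lengths (23/12, 19/6); label the merged cluster BGJLX
  updated: d(BGJLX,U)=71/5
iteration 5: select BGJLX,U (d=71/5); attach at lengths (44/15, 71/10); label the merged cluster BGJLUX
final tree: ((((B:2,X:2):1/4,J:9/4):23/12,(G:1,L:1):19/6):44/15,U:71/10)
total length: 1417/60

((((B:2,X:2):1/4,J:9/4):23/12,(G:1,L:1):19/6):44/15,U:71/10)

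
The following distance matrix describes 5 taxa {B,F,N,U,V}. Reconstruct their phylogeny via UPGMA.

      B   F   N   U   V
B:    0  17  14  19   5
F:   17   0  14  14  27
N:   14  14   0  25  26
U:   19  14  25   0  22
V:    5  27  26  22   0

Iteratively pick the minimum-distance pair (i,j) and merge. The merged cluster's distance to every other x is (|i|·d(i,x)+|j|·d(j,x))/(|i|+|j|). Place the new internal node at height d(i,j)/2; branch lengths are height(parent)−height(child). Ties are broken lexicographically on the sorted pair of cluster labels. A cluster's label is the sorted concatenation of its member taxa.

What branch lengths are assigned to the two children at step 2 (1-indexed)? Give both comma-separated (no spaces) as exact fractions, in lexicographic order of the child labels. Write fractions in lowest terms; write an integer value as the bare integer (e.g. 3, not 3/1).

7,7

1. join B+V (d=5) ⇒ BV; edges |B|=5/2, |V|=5/2
  updated: d(BV,F)=22, d(BV,N)=20, d(BV,U)=41/2
2. join F+N (d=14) ⇒ FN; edges |F|=7, |N|=7
  updated: d(BV,FN)=21, d(FN,U)=39/2
3. join FN+U (d=39/2) ⇒ FNU; edges |FN|=11/4, |U|=39/4
  updated: d(BV,FNU)=125/6
4. join BV+FNU (d=125/6) ⇒ BFNUV; edges |BV|=95/12, |FNU|=2/3
final tree: ((B:5/2,V:5/2):95/12,((F:7,N:7):11/4,U:39/4):2/3)
total length: 481/12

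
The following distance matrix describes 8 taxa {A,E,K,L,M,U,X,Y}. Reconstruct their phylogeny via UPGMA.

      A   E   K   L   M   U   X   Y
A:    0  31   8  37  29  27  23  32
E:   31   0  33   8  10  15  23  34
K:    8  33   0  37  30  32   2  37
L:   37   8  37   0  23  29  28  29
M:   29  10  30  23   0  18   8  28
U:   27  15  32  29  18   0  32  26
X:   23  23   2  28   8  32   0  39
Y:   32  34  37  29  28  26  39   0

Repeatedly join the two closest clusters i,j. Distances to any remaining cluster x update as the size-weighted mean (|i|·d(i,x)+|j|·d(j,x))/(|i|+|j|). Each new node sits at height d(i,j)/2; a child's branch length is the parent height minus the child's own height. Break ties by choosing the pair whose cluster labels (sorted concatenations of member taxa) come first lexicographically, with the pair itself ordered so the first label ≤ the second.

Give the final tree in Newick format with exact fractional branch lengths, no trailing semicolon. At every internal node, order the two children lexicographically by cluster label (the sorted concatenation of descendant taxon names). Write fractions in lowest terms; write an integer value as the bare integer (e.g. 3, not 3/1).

step 1: merge (K,X) at d=2; branch lengths K→1, X→1; new cluster KX
  updated: d(A,KX)=31/2, d(E,KX)=28, d(KX,L)=65/2, d(KX,M)=19, d(KX,U)=32, d(KX,Y)=38
step 2: merge (E,L) at d=8; branch lengths E→4, L→4; new cluster EL
  updated: d(A,EL)=34, d(EL,KX)=121/4, d(EL,M)=33/2, d(EL,U)=22, d(EL,Y)=63/2
step 3: merge (A,KX) at d=31/2; branch lengths A→31/4, KX→27/4; new cluster AKX
  updated: d(AKX,EL)=63/2, d(AKX,M)=67/3, d(AKX,U)=91/3, d(AKX,Y)=36
step 4: merge (EL,M) at d=33/2; branch lengths EL→17/4, M→33/4; new cluster ELM
  updated: d(AKX,ELM)=256/9, d(ELM,U)=62/3, d(ELM,Y)=91/3
step 5: merge (ELM,U) at d=62/3; branch lengths ELM→25/12, U→31/3; new cluster ELMU
  updated: d(AKX,ELMU)=347/12, d(ELMU,Y)=117/4
step 6: merge (AKX,ELMU) at d=347/12; branch lengths AKX→161/24, ELMU→33/8; new cluster AEKLMUX
  updated: d(AEKLMUX,Y)=225/7
step 7: merge (AEKLMUX,Y) at d=225/7; branch lengths AEKLMUX→271/168, Y→225/14; new cluster AEKLMUXY
final tree: (((A:31/4,(K:1,X:1):27/4):161/24,(((E:4,L:4):17/4,M:33/4):25/12,U:31/3):33/8):271/168,Y:225/14)
total length: 13093/168

(((A:31/4,(K:1,X:1):27/4):161/24,(((E:4,L:4):17/4,M:33/4):25/12,U:31/3):33/8):271/168,Y:225/14)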